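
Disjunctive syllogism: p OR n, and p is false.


Disjunctive syllogism: from (P ∨ Q) and ¬P, infer Q.
One disjunct, 'p', is ruled out; the other must hold.

n


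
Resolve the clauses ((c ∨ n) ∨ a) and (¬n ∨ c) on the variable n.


The clauses contain complementary literals n and ¬n.
Resolution eliminates this pair and disjoins the remaining literals (merging duplicates).

(c ∨ a)


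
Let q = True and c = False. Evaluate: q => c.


Implication is false only when antecedent is true and consequent is false.
Substitute: q=True, c=False.
True => False evaluates to False.

False


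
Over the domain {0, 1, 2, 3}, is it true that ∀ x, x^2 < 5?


Evaluate the predicate on each element: 0:T, 1:T, 2:T, 3:F.
Counterexample x = 3 fails the predicate.

F


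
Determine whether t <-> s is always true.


Build the truth table over {s, t}:
s | t | φ
---------
F | F | T
T | F | F
F | T | F
T | T | T
Counterexample at row 2: with s=T, t=F, the formula is F.

No, it is not a tautology.


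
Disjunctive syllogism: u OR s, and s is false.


Disjunctive syllogism: from (P ∨ Q) and ¬P, infer Q.
One disjunct, 's', is ruled out; the other must hold.

u


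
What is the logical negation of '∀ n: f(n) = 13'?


¬(∀ x: φ) = ∃ x: ¬φ, and ¬(∃ x: φ) = ∀ x: ¬φ.
Apply to the universal statement.

∃ n: ¬(f(n) = 13)


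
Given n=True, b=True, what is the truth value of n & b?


Conjunction is true only when both operands are true.
Substitute: n=True, b=True.
True & True evaluates to True.

True


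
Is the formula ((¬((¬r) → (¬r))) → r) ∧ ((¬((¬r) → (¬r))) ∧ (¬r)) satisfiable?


Check all 2 assignments over {r}:
r | φ
-----
F | F
T | F
No assignment makes the formula true.

Unsatisfiable.


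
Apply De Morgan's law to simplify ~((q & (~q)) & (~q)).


De Morgan: the negation of a conjunction is the disjunction of the negations.
Distribute ~ across &, flipping it to |, and negate each literal.

((~q) | q) | q


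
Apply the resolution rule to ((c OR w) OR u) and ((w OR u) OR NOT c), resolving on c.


The clauses contain complementary literals c and NOTc.
Resolution eliminates this pair and disjoins the remaining literals (merging duplicates).

(w OR u)


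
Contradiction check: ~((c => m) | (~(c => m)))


Truth table over {c, m}:
c | m | φ
---------
False | False | False
True | False | False
False | True | False
True | True | False
Every row is false.

Yes, it is a contradiction.


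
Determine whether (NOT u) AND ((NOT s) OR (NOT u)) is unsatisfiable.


Truth table over {s, u}:
s | u | φ
---------
F | F | T
T | F | T
F | T | F
T | T | F
Satisfying assignment at row 1: s=F, u=F gives T.

No, it is not a contradiction.


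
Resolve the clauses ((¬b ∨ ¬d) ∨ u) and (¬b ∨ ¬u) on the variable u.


The clauses contain complementary literals u and ¬u.
Resolution eliminates this pair and disjoins the remaining literals (merging duplicates).

(¬b ∨ ¬d)


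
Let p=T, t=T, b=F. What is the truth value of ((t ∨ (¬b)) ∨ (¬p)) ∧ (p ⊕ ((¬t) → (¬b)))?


Substitute p=T, t=T, b=F:
¬b = T
t ∨ (¬b) = T ∨ T = T
¬p = F
(t ∨ (¬b)) ∨ (¬p) = T ∨ F = T
¬t = F
¬b = T
(¬t) → (¬b) = F → T = T
p ⊕ ((¬t) → (¬b)) = T ⊕ T = F
((t ∨ (¬b)) ∨ (¬p)) ∧ (p ⊕ ((¬t) → (¬b))) = T ∧ F = F

F


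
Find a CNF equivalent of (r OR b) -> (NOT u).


Step 1: Rewrite as ¬(r ∨ b) ∨ (¬u) = (¬r ∧ ¬b) ∨ (¬u).
Step 2: Distribute ∨ over ∧.

((NOT r) OR (NOT u)) AND ((NOT b) OR (NOT u))


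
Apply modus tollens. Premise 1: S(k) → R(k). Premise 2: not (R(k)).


Modus tollens: from (P → Q) and ¬Q, infer ¬P.
Q = 'R(k)' is denied; since P → Q, P must also fail.

Not (S(k)).


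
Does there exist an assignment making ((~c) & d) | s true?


Search for a satisfying assignment over {c, d, s}.
Try c=False, d=True, s=False: the formula evaluates to True.
A satisfying assignment exists.

Satisfiable.


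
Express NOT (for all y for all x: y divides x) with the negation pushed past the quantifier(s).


Negation flips each quantifier (∀↔∃) and negates the inner predicate.
¬(for all y for all x: φ) = there exists y there exists x: ¬φ.

there exists y there exists x: NOT(y divides x)


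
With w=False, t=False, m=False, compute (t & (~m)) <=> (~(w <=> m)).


Substitute w=False, t=False, m=False:
~m = True
t & (~m) = False & True = False
w <=> m = False <=> False = True
~(w <=> m) = False
(t & (~m)) <=> (~(w <=> m)) = False <=> False = True

True


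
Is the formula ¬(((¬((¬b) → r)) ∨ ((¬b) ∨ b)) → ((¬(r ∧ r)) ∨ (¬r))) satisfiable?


Search for a satisfying assignment over {b, r}.
Try b=F, r=T: the formula evaluates to T.
A satisfying assignment exists.

Satisfiable.


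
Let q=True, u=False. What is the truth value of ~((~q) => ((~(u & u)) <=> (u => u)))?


Substitute q=True, u=False:
~q = False
u & u = False & False = False
~(u & u) = True
u => u = False => False = True
(~(u & u)) <=> (u => u) = True <=> True = True
(~q) => ((~(u & u)) <=> (u => u)) = False => True = True
~((~q) => ((~(u & u)) <=> (u => u))) = False

False


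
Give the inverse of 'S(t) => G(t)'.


The inverse of (P → Q) is (¬P → ¬Q). It is equivalent to the converse, not to the original.
Here P = 'S(t)' and Q = 'G(t)'.

If not (S(t)), then not (G(t)).


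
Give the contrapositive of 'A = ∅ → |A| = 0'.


The contrapositive of (P → Q) is (¬Q → ¬P); it is logically equivalent to the original.
Here P = 'A = ∅' and Q = '|A| = 0'.

If not (|A| = 0), then not (A = ∅).


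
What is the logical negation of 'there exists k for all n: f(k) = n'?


Negation flips each quantifier (∀↔∃) and negates the inner predicate.
¬(there exists k for all n: φ) = for all k there exists n: ¬φ.

for all k there exists n: NOT(f(k) = n)


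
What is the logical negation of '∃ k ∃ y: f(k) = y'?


Negation flips each quantifier (∀↔∃) and negates the inner predicate.
¬(∃ k ∃ y: φ) = ∀ k ∀ y: ¬φ.

∀ k ∀ y: ¬(f(k) = y)


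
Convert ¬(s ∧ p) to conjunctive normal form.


Step 1: Apply De Morgan: ¬(s ∧ p) = ¬s ∨ ¬p.

(¬s) ∨ (¬p)


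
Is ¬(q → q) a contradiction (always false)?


Truth table over {q}:
q | φ
-----
F | F
T | F
Every row is false.

Yes, it is a contradiction.


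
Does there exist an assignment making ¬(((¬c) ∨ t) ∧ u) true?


Search for a satisfying assignment over {c, t, u}.
Try c=F, t=F, u=F: the formula evaluates to T.
A satisfying assignment exists.

Satisfiable.


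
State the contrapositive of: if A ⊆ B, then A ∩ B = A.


The contrapositive of (P → Q) is (¬Q → ¬P); it is logically equivalent to the original.
Here P = 'A ⊆ B' and Q = 'A ∩ B = A'.

If not (A ∩ B = A), then not (A ⊆ B).


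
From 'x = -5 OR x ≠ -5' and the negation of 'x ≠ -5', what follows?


Disjunctive syllogism: from (P ∨ Q) and ¬P, infer Q.
One disjunct, 'x ≠ -5', is ruled out; the other must hold.

x = -5


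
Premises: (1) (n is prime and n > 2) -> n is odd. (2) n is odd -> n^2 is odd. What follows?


Hypothetical syllogism: from (P → Q) and (Q → R), infer (P → R).
Chain the two implications through the shared middle term 'n is odd'.

(n is prime and n > 2) -> n^2 is odd


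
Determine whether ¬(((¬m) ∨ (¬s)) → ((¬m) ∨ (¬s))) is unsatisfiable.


Truth table over {m, s}:
m | s | φ
---------
F | F | F
T | F | F
F | T | F
T | T | F
Every row is false.

Yes, it is a contradiction.


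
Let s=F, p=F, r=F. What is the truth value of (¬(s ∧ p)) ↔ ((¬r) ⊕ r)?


Substitute s=F, p=F, r=F:
s ∧ p = F ∧ F = F
¬(s ∧ p) = T
¬r = T
(¬r) ⊕ r = T ⊕ F = T
(¬(s ∧ p)) ↔ ((¬r) ⊕ r) = T ↔ T = T

T


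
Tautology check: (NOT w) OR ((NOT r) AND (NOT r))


Build the truth table over {r, w}:
r | w | φ
---------
F | F | T
T | F | T
F | T | T
T | T | F
Counterexample at row 4: with r=T, w=T, the formula is F.

No, it is not a tautology.


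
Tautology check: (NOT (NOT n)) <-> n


Build the truth table over {n}:
n | φ
-----
F | T
T | T
Every row evaluates to true.

Yes, it is a tautology.


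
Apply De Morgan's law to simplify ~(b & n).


De Morgan: the negation of a conjunction is the disjunction of the negations.
Distribute ~ across &, flipping it to |, and negate each literal.

(~b) | (~n)


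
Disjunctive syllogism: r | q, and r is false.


Disjunctive syllogism: from (P ∨ Q) and ¬P, infer Q.
One disjunct, 'r', is ruled out; the other must hold.

q


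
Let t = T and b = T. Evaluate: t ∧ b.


Conjunction is true only when both operands are true.
Substitute: t=T, b=T.
T ∧ T evaluates to T.

T


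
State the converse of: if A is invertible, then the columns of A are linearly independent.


The converse of (P → Q) is (Q → P). It is not in general equivalent to the original.
Here P = 'A is invertible' and Q = 'the columns of A are linearly independent'.

If the columns of A are linearly independent, then A is invertible.


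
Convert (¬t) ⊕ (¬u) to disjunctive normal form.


Step 1: (¬t) ⊕ (¬u) is true exactly when they disagree: ((¬t) ∧ ¬(¬u)) ∨ (¬(¬t) ∧ (¬u)).
Step 2: Eliminate any double negations (¬¬X = X).

((¬t) ∧ u) ∨ (t ∧ (¬u))


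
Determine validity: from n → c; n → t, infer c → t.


This is (no valid rule). There exist truth assignments where the premises are all true but the conclusion is false.

Invalid.


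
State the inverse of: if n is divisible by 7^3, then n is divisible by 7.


The inverse of (P → Q) is (¬P → ¬Q). It is equivalent to the converse, not to the original.
Here P = 'n is divisible by 7^3' and Q = 'n is divisible by 7'.

If not (n is divisible by 7^3), then not (n is divisible by 7).


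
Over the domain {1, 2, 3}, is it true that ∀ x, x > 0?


Evaluate the predicate on each element: 1:T, 2:T, 3:T.
Every element satisfies the predicate.

T


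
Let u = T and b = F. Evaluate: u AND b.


Conjunction is true only when both operands are true.
Substitute: u=T, b=F.
T AND F evaluates to F.

F


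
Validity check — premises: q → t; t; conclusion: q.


This is affirming the consequent (fallacy). There exist truth assignments where the premises are all true but the conclusion is false.

Invalid.


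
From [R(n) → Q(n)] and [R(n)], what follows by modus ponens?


Modus ponens: from (P → Q) and P, infer Q.
P = 'R(n)' is asserted, and P → Q holds, so Q follows.

Q(n).


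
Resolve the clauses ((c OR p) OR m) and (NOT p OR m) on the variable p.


The clauses contain complementary literals p and NOTp.
Resolution eliminates this pair and disjoins the remaining literals (merging duplicates).

(m OR c)


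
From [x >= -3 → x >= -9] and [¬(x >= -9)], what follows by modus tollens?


Modus tollens: from (P → Q) and ¬Q, infer ¬P.
Q = 'x >= -9' is denied; since P → Q, P must also fail.

Not (x >= -3).


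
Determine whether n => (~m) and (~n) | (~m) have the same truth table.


Compare truth tables:
m | n | φ | ψ
-------------
False | False | True | True
True | False | True | True
False | True | True | True
True | True | False | False
The columns φ and ψ agree on every row.

Yes, they are logically equivalent.


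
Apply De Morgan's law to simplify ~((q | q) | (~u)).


De Morgan: the negation of a disjunction is the conjunction of the negations.
Distribute ~ across |, flipping it to &, and negate each literal.

((~q) & (~q)) & u


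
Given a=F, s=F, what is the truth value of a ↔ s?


Biconditional is true when both operands have the same truth value.
Substitute: a=F, s=F.
F ↔ F evaluates to T.

T


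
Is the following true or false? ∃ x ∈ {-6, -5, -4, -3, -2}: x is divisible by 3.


Evaluate the predicate on each element: -6:T, -5:F, -4:F, -3:T, -2:F.
Witness x = -6 satisfies the predicate.

T


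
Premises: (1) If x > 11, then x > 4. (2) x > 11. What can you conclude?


Modus ponens: from (P → Q) and P, infer Q.
P = 'x > 11' is asserted, and P → Q holds, so Q follows.

x > 4.


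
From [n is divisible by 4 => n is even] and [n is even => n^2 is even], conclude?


Hypothetical syllogism: from (P → Q) and (Q → R), infer (P → R).
Chain the two implications through the shared middle term 'n is even'.

n is divisible by 4 => n^2 is even


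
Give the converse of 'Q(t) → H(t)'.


The converse of (P → Q) is (Q → P). It is not in general equivalent to the original.
Here P = 'Q(t)' and Q = 'H(t)'.

If H(t), then Q(t).


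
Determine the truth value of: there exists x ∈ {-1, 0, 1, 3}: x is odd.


Evaluate the predicate on each element: -1:T, 0:F, 1:T, 3:T.
Witness x = -1 satisfies the predicate.

T


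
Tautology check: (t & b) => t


Build the truth table over {b, t}:
b | t | φ
---------
False | False | True
True | False | True
False | True | True
True | True | True
Every row evaluates to true.

Yes, it is a tautology.


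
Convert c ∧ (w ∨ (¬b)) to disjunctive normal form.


Step 1: Distribute ∧ over ∨: c ∧ (w ∨ (¬b)) = (c ∧ w) ∨ (c ∧ (¬b)).

(c ∧ w) ∨ (c ∧ (¬b))


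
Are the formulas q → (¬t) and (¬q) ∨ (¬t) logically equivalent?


Compare truth tables:
q | t | φ | ψ
-------------
F | F | T | T
T | F | T | T
F | T | T | T
T | T | F | F
The columns φ and ψ agree on every row.

Yes, they are logically equivalent.


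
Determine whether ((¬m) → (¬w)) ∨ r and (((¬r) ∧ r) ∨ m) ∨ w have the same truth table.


Compare truth tables:
m | r | w | φ | ψ
-----------------
F | F | F | T | F
T | F | F | T | T
F | T | F | T | F
T | T | F | T | T
F | F | T | F | T
T | F | T | T | T
F | T | T | T | T
T | T | T | T | T
They differ at row 1 (m=F, r=F, w=F): φ=T but ψ=F.

No, they are not logically equivalent.


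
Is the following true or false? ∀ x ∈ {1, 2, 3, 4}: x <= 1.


Evaluate the predicate on each element: 1:T, 2:F, 3:F, 4:F.
Counterexample x = 2 fails the predicate.

F


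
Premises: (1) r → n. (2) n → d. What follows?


Hypothetical syllogism: from (P → Q) and (Q → R), infer (P → R).
Chain the two implications through the shared middle term 'n'.

r → d


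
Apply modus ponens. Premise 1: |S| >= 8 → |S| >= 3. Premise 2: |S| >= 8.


Modus ponens: from (P → Q) and P, infer Q.
P = '|S| >= 8' is asserted, and P → Q holds, so Q follows.

|S| >= 3.


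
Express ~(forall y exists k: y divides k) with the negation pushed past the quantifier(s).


Negation flips each quantifier (∀↔∃) and negates the inner predicate.
¬(forall y exists k: φ) = exists y forall k: ¬φ.

exists y forall k: ~(y divides k)


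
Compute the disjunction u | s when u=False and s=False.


Disjunction is false only when both operands are false.
Substitute: u=False, s=False.
False | False evaluates to False.

False


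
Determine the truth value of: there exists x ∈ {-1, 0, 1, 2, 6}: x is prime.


Evaluate the predicate on each element: -1:F, 0:F, 1:F, 2:T, 6:F.
Witness x = 2 satisfies the predicate.

T


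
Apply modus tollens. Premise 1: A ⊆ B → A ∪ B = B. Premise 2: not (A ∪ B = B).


Modus tollens: from (P → Q) and ¬Q, infer ¬P.
Q = 'A ∪ B = B' is denied; since P → Q, P must also fail.

Not (A ⊆ B).


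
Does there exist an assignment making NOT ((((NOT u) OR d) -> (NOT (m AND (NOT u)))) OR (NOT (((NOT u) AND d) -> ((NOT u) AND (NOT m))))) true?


Search for a satisfying assignment over {d, m, u}.
Try d=F, m=T, u=F: the formula evaluates to T.
A satisfying assignment exists.

Satisfiable.


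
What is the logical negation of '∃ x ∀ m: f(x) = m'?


Negation flips each quantifier (∀↔∃) and negates the inner predicate.
¬(∃ x ∀ m: φ) = ∀ x ∃ m: ¬φ.

∀ x ∃ m: ¬(f(x) = m)


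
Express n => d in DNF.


Step 1: Rewrite n → d as ¬n ∨ d.

(~n) | d


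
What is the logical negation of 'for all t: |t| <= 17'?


¬(for all x: φ) = there exists x: ¬φ, and ¬(there exists x: φ) = for all x: ¬φ.
Apply to the universal statement.

there exists t: NOT(|t| <= 17)


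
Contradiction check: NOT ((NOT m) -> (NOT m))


Truth table over {m}:
m | φ
-----
F | F
T | F
Every row is false.

Yes, it is a contradiction.


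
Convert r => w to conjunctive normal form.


Step 1: Rewrite r → w as ¬r ∨ w.

(~r) | w


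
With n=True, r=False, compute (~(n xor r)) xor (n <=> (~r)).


Substitute n=True, r=False:
n xor r = True xor False = True
~(n xor r) = False
~r = True
n <=> (~r) = True <=> True = True
(~(n xor r)) xor (n <=> (~r)) = False xor True = True

True


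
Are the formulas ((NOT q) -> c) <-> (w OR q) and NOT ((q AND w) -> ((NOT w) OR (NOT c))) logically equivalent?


Compare truth tables:
c | q | w | φ | ψ
-----------------
F | F | F | T | F
T | F | F | F | F
F | T | F | T | F
T | T | F | T | F
F | F | T | F | F
T | F | T | T | F
F | T | T | T | F
T | T | T | T | T
They differ at row 1 (c=F, q=F, w=F): φ=T but ψ=F.

No, they are not logically equivalent.


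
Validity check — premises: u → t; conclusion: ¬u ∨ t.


This matches the form of material implication: the conclusion follows in every model of the premises.

Valid.


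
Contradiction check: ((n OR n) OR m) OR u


Truth table over {m, n, u}:
m | n | u | φ
-------------
F | F | F | F
T | F | F | T
F | T | F | T
T | T | F | T
F | F | T | T
T | F | T | T
F | T | T | T
T | T | T | T
Satisfying assignment at row 2: m=T, n=F, u=F gives T.

No, it is not a contradiction.


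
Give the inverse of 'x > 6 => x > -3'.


The inverse of (P → Q) is (¬P → ¬Q). It is equivalent to the converse, not to the original.
Here P = 'x > 6' and Q = 'x > -3'.

If not (x > 6), then not (x > -3).


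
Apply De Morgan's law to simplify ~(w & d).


De Morgan: the negation of a conjunction is the disjunction of the negations.
Distribute ~ across &, flipping it to |, and negate each literal.

(~w) | (~d)


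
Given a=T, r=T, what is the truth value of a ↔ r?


Biconditional is true when both operands have the same truth value.
Substitute: a=T, r=T.
T ↔ T evaluates to T.

T


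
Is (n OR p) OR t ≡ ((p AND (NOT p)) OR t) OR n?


Compare truth tables:
n | p | t | φ | ψ
-----------------
F | F | F | F | F
T | F | F | T | T
F | T | F | T | F
T | T | F | T | T
F | F | T | T | T
T | F | T | T | T
F | T | T | T | T
T | T | T | T | T
They differ at row 3 (n=F, p=T, t=F): φ=T but ψ=F.

No, they are not logically equivalent.


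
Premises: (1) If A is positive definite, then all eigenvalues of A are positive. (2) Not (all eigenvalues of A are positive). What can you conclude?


Modus tollens: from (P → Q) and ¬Q, infer ¬P.
Q = 'all eigenvalues of A are positive' is denied; since P → Q, P must also fail.

Not (A is positive definite).


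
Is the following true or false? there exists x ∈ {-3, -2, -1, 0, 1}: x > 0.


Evaluate the predicate on each element: -3:F, -2:F, -1:F, 0:F, 1:T.
Witness x = 1 satisfies the predicate.

T


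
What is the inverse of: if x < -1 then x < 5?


The inverse of (P → Q) is (¬P → ¬Q). It is equivalent to the converse, not to the original.
Here P = 'x < -1' and Q = 'x < 5'.

If not (x < -1), then not (x < 5).


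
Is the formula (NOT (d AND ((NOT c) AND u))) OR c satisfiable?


Search for a satisfying assignment over {c, d, u}.
Try c=F, d=F, u=F: the formula evaluates to T.
A satisfying assignment exists.

Satisfiable.


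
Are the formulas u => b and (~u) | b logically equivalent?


Compare truth tables:
b | u | φ | ψ
-------------
False | False | True | True
True | False | True | True
False | True | False | False
True | True | True | True
The columns φ and ψ agree on every row.

Yes, they are logically equivalent.


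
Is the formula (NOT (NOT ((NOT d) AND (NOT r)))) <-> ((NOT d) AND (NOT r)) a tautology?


Build the truth table over {d, r}:
d | r | φ
---------
F | F | T
T | F | T
F | T | T
T | T | T
Every row evaluates to true.

Yes, it is a tautology.


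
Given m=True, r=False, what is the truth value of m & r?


Conjunction is true only when both operands are true.
Substitute: m=True, r=False.
True & False evaluates to False.

False


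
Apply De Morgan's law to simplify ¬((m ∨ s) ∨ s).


De Morgan: the negation of a disjunction is the conjunction of the negations.
Distribute ¬ across ∨, flipping it to ∧, and negate each literal.

((¬m) ∧ (¬s)) ∧ (¬s)


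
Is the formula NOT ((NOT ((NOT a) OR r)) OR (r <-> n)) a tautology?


Build the truth table over {a, n, r}:
a | n | r | φ
-------------
F | F | F | F
T | F | F | F
F | T | F | T
T | T | F | F
F | F | T | T
T | F | T | T
F | T | T | F
T | T | T | F
Counterexample at row 1: with a=F, n=F, r=F, the formula is F.

No, it is not a tautology.


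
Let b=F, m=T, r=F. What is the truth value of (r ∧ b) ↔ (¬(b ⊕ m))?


Substitute b=F, m=T, r=F:
r ∧ b = F ∧ F = F
b ⊕ m = F ⊕ T = T
¬(b ⊕ m) = F
(r ∧ b) ↔ (¬(b ⊕ m)) = F ↔ F = T

T


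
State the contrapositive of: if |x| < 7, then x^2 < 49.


The contrapositive of (P → Q) is (¬Q → ¬P); it is logically equivalent to the original.
Here P = '|x| < 7' and Q = 'x^2 < 49'.

If not (x^2 < 49), then not (|x| < 7).


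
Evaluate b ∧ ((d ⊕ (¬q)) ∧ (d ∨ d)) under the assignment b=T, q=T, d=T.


Substitute b=T, q=T, d=T:
¬q = F
d ⊕ (¬q) = T ⊕ F = T
d ∨ d = T ∨ T = T
(d ⊕ (¬q)) ∧ (d ∨ d) = T ∧ T = T
b ∧ ((d ⊕ (¬q)) ∧ (d ∨ d)) = T ∧ T = T

T


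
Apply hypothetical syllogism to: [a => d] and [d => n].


Hypothetical syllogism: from (P → Q) and (Q → R), infer (P → R).
Chain the two implications through the shared middle term 'd'.

a => n


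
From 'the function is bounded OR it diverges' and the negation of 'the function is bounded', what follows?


Disjunctive syllogism: from (P ∨ Q) and ¬P, infer Q.
One disjunct, 'the function is bounded', is ruled out; the other must hold.

it diverges


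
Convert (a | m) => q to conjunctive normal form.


Step 1: Rewrite as ¬(a ∨ m) ∨ q = (¬a ∧ ¬m) ∨ q.
Step 2: Distribute ∨ over ∧.

((~a) | q) & ((~m) | q)


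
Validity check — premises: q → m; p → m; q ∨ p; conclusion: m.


This matches the form of proof by cases: the conclusion follows in every model of the premises.

Valid.


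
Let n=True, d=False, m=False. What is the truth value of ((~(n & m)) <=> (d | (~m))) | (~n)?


Substitute n=True, d=False, m=False:
n & m = True & False = False
~(n & m) = True
~m = True
d | (~m) = False | True = True
(~(n & m)) <=> (d | (~m)) = True <=> True = True
~n = False
((~(n & m)) <=> (d | (~m))) | (~n) = True | False = True

True


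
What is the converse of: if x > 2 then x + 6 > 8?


The converse of (P → Q) is (Q → P). It is not in general equivalent to the original.
Here P = 'x > 2' and Q = 'x + 6 > 8'.

If x + 6 > 8, then x > 2.


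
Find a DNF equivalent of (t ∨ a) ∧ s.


Step 1: Distribute ∧ over ∨: (t ∨ a) ∧ s = (t ∧ s) ∨ (a ∧ s).

(t ∧ s) ∨ (a ∧ s)


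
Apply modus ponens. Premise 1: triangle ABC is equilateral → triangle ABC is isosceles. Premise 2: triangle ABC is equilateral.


Modus ponens: from (P → Q) and P, infer Q.
P = 'triangle ABC is equilateral' is asserted, and P → Q holds, so Q follows.

triangle ABC is isosceles.


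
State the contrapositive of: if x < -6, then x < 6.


The contrapositive of (P → Q) is (¬Q → ¬P); it is logically equivalent to the original.
Here P = 'x < -6' and Q = 'x < 6'.

If not (x < 6), then not (x < -6).


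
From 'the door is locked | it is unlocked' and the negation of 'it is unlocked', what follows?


Disjunctive syllogism: from (P ∨ Q) and ¬P, infer Q.
One disjunct, 'it is unlocked', is ruled out; the other must hold.

the door is locked


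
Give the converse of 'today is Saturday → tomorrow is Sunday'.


The converse of (P → Q) is (Q → P). It is not in general equivalent to the original.
Here P = 'today is Saturday' and Q = 'tomorrow is Sunday'.

If tomorrow is Sunday, then today is Saturday.


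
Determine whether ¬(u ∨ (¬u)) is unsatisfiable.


Truth table over {u}:
u | φ
-----
F | F
T | F
Every row is false.

Yes, it is a contradiction.


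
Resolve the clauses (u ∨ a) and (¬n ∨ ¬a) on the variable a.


The clauses contain complementary literals a and ¬a.
Resolution eliminates this pair and disjoins the remaining literals (merging duplicates).

(u ∨ ¬n)


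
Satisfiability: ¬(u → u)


Check all 2 assignments over {u}:
u | φ
-----
F | F
T | F
No assignment makes the formula true.

Unsatisfiable.


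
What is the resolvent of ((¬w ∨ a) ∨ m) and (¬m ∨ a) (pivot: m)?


The clauses contain complementary literals m and ¬m.
Resolution eliminates this pair and disjoins the remaining literals (merging duplicates).

(a ∨ ¬w)


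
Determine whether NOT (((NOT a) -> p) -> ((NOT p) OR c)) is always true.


Build the truth table over {a, c, p}:
a | c | p | φ
-------------
F | F | F | F
T | F | F | F
F | T | F | F
T | T | F | F
F | F | T | T
T | F | T | T
F | T | T | F
T | T | T | F
Counterexample at row 1: with a=F, c=F, p=F, the formula is F.

No, it is not a tautology.


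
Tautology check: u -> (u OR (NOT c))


Build the truth table over {c, u}:
c | u | φ
---------
F | F | T
T | F | T
F | T | T
T | T | T
Every row evaluates to true.

Yes, it is a tautology.


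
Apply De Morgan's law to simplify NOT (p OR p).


De Morgan: the negation of a disjunction is the conjunction of the negations.
Distribute NOT across OR, flipping it to AND, and negate each literal.

(NOT p) AND (NOT p)


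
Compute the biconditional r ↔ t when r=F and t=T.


Biconditional is true when both operands have the same truth value.
Substitute: r=F, t=T.
F ↔ T evaluates to F.

F


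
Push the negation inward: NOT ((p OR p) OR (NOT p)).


De Morgan: the negation of a disjunction is the conjunction of the negations.
Distribute NOT across OR, flipping it to AND, and negate each literal.

((NOT p) AND (NOT p)) AND p


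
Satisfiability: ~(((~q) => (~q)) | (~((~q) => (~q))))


Check all 2 assignments over {q}:
q | φ
-----
False | False
True | False
No assignment makes the formula true.

Unsatisfiable.


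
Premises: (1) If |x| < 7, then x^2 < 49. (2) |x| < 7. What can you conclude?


Modus ponens: from (P → Q) and P, infer Q.
P = '|x| < 7' is asserted, and P → Q holds, so Q follows.

x^2 < 49.


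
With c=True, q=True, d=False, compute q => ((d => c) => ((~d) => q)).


Substitute c=True, q=True, d=False:
d => c = False => True = True
~d = True
(~d) => q = True => True = True
(d => c) => ((~d) => q) = True => True = True
q => ((d => c) => ((~d) => q)) = True => True = True

True


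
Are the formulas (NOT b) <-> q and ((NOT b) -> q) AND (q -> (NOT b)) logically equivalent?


Compare truth tables:
b | q | φ | ψ
-------------
F | F | F | F
T | F | T | T
F | T | T | T
T | T | F | F
The columns φ and ψ agree on every row.

Yes, they are logically equivalent.


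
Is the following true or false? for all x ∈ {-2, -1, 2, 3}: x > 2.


Evaluate the predicate on each element: -2:F, -1:F, 2:F, 3:T.
Counterexample x = -2 fails the predicate.

F


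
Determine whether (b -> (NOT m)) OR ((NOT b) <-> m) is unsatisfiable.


Truth table over {b, m}:
b | m | φ
---------
F | F | T
T | F | T
F | T | T
T | T | F
Satisfying assignment at row 1: b=F, m=F gives T.

No, it is not a contradiction.


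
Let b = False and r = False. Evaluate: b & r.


Conjunction is true only when both operands are true.
Substitute: b=False, r=False.
False & False evaluates to False.

False


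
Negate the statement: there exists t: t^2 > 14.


¬(for all x: φ) = there exists x: ¬φ, and ¬(there exists x: φ) = for all x: ¬φ.
Apply to the existential statement.

for all t: NOT(t^2 > 14)


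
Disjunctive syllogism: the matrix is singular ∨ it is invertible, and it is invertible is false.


Disjunctive syllogism: from (P ∨ Q) and ¬P, infer Q.
One disjunct, 'it is invertible', is ruled out; the other must hold.

the matrix is singular


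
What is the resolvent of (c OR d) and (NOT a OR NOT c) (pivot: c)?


The clauses contain complementary literals c and NOTc.
Resolution eliminates this pair and disjoins the remaining literals (merging duplicates).

(d OR NOT a)


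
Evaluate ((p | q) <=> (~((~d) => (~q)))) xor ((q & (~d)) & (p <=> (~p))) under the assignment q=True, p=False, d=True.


Substitute q=True, p=False, d=True:
… (earlier sub-steps elided)
~q = False
(~d) => (~q) = False => False = True
~((~d) => (~q)) = False
(p | q) <=> (~((~d) => (~q))) = True <=> False = False
~d = False
q & (~d) = True & False = False
~p = True
p <=> (~p) = False <=> True = False
(q & (~d)) & (p <=> (~p)) = False & False = False
((p | q) <=> (~((~d) => (~q)))) xor ((q & (~d)) & (p <=> (~p))) = False xor False = False

False


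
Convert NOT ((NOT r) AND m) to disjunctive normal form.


Step 1: Apply De Morgan: ¬((¬r) ∧ m) = ¬(¬r) ∨ ¬m.
Step 2: Eliminate any double negations (¬¬X = X).

r OR (NOT m)


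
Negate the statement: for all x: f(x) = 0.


¬(for all x: φ) = there exists x: ¬φ, and ¬(there exists x: φ) = for all x: ¬φ.
Apply to the universal statement.

there exists x: NOT(f(x) = 0)


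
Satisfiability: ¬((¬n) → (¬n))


Check all 2 assignments over {n}:
n | φ
-----
F | F
T | F
No assignment makes the formula true.

Unsatisfiable.


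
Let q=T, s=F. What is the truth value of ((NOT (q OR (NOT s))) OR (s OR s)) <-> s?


Substitute q=T, s=F:
NOT s = T
q OR (NOT s) = T OR T = T
NOT (q OR (NOT s)) = F
s OR s = F OR F = F
(NOT (q OR (NOT s))) OR (s OR s) = F OR F = F
((NOT (q OR (NOT s))) OR (s OR s)) <-> s = F <-> F = T

T


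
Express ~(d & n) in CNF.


Step 1: Apply De Morgan: ¬(d ∧ n) = ¬d ∨ ¬n.

(~d) | (~n)


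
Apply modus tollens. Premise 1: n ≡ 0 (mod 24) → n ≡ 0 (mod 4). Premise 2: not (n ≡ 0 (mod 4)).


Modus tollens: from (P → Q) and ¬Q, infer ¬P.
Q = 'n ≡ 0 (mod 4)' is denied; since P → Q, P must also fail.

Not (n ≡ 0 (mod 24)).


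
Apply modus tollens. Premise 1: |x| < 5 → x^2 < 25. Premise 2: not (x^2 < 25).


Modus tollens: from (P → Q) and ¬Q, infer ¬P.
Q = 'x^2 < 25' is denied; since P → Q, P must also fail.

Not (|x| < 5).


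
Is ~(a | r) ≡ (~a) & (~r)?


Compare truth tables:
a | r | φ | ψ
-------------
False | False | True | True
True | False | False | False
False | True | False | False
True | True | False | False
The columns φ and ψ agree on every row.

Yes, they are logically equivalent.


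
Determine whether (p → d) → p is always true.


Build the truth table over {d, p}:
d | p | φ
---------
F | F | F
T | F | F
F | T | T
T | T | T
Counterexample at row 1: with d=F, p=F, the formula is F.

No, it is not a tautology.


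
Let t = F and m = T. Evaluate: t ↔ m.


Biconditional is true when both operands have the same truth value.
Substitute: t=F, m=T.
F ↔ T evaluates to F.

F


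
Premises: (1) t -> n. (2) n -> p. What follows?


Hypothetical syllogism: from (P → Q) and (Q → R), infer (P → R).
Chain the two implications through the shared middle term 'n'.

t -> p


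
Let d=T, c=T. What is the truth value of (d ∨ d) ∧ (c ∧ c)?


Substitute d=T, c=T:
d ∨ d = T ∨ T = T
c ∧ c = T ∧ T = T
(d ∨ d) ∧ (c ∧ c) = T ∧ T = T

T


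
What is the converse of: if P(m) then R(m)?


The converse of (P → Q) is (Q → P). It is not in general equivalent to the original.
Here P = 'P(m)' and Q = 'R(m)'.

If R(m), then P(m).


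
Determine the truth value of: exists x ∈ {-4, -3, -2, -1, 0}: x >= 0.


Evaluate the predicate on each element: -4:False, -3:False, -2:False, -1:False, 0:True.
Witness x = 0 satisfies the predicate.

True


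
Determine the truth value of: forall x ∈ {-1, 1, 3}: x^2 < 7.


Evaluate the predicate on each element: -1:True, 1:True, 3:False.
Counterexample x = 3 fails the predicate.

False


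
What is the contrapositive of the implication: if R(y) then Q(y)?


The contrapositive of (P → Q) is (¬Q → ¬P); it is logically equivalent to the original.
Here P = 'R(y)' and Q = 'Q(y)'.

If not (Q(y)), then not (R(y)).


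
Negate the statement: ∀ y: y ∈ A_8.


¬(∀ x: φ) = ∃ x: ¬φ, and ¬(∃ x: φ) = ∀ x: ¬φ.
Apply to the universal statement.

∃ y: ¬(y ∈ A_8)


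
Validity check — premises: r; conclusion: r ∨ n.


This matches the form of disjunction introduction: the conclusion follows in every model of the premises.

Valid.


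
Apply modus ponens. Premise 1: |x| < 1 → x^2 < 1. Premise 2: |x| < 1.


Modus ponens: from (P → Q) and P, infer Q.
P = '|x| < 1' is asserted, and P → Q holds, so Q follows.

x^2 < 1.


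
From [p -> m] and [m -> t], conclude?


Hypothetical syllogism: from (P → Q) and (Q → R), infer (P → R).
Chain the two implications through the shared middle term 'm'.

p -> t


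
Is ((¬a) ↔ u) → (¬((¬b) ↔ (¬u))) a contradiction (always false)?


Truth table over {a, b, u}:
a | b | u | φ
-------------
F | F | F | T
T | F | F | F
F | T | F | T
T | T | F | T
F | F | T | T
T | F | T | T
F | T | T | F
T | T | T | T
Satisfying assignment at row 1: a=F, b=F, u=F gives T.

No, it is not a contradiction.


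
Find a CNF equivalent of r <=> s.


Step 1: Rewrite r ↔ s as (r → s) ∧ (s → r).
Step 2: Rewrite each implication as a disjunction.

((~r) | s) & ((~s) | r)


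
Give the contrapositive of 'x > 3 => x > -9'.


The contrapositive of (P → Q) is (¬Q → ¬P); it is logically equivalent to the original.
Here P = 'x > 3' and Q = 'x > -9'.

If not (x > -9), then not (x > 3).


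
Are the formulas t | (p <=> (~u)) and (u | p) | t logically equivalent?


Compare truth tables:
p | t | u | φ | ψ
-----------------
False | False | False | False | False
True | False | False | True | True
False | True | False | True | True
True | True | False | True | True
False | False | True | True | True
True | False | True | False | True
False | True | True | True | True
True | True | True | True | True
They differ at row 6 (p=True, t=False, u=True): φ=False but ψ=True.

No, they are not logically equivalent.


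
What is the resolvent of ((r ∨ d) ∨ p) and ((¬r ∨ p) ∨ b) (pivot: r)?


The clauses contain complementary literals r and ¬r.
Resolution eliminates this pair and disjoins the remaining literals (merging duplicates).

((d ∨ p) ∨ b)


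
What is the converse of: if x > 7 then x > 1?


The converse of (P → Q) is (Q → P). It is not in general equivalent to the original.
Here P = 'x > 7' and Q = 'x > 1'.

If x > 1, then x > 7.


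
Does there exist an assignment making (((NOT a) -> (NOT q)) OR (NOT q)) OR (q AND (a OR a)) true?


Search for a satisfying assignment over {a, q}.
Try a=F, q=F: the formula evaluates to T.
A satisfying assignment exists.

Satisfiable.


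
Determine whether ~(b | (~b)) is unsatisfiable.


Truth table over {b}:
b | φ
-----
False | False
True | False
Every row is false.

Yes, it is a contradiction.


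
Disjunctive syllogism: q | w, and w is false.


Disjunctive syllogism: from (P ∨ Q) and ¬P, infer Q.
One disjunct, 'w', is ruled out; the other must hold.

q


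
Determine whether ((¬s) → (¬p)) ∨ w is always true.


Build the truth table over {p, s, w}:
p | s | w | φ
-------------
F | F | F | T
T | F | F | F
F | T | F | T
T | T | F | T
F | F | T | T
T | F | T | T
F | T | T | T
T | T | T | T
Counterexample at row 2: with p=T, s=F, w=F, the formula is F.

No, it is not a tautology.


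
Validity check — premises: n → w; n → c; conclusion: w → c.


This is (no valid rule). There exist truth assignments where the premises are all true but the conclusion is false.

Invalid.


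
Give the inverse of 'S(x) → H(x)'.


The inverse of (P → Q) is (¬P → ¬Q). It is equivalent to the converse, not to the original.
Here P = 'S(x)' and Q = 'H(x)'.

If not (S(x)), then not (H(x)).


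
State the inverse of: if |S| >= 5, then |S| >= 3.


The inverse of (P → Q) is (¬P → ¬Q). It is equivalent to the converse, not to the original.
Here P = '|S| >= 5' and Q = '|S| >= 3'.

If not (|S| >= 5), then not (|S| >= 3).


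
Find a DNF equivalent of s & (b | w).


Step 1: Distribute ∧ over ∨: s ∧ (b ∨ w) = (s ∧ b) ∨ (s ∧ w).

(s & b) | (s & w)


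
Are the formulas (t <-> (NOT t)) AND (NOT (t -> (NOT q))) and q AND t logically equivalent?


Compare truth tables:
q | t | φ | ψ
-------------
F | F | F | F
T | F | F | F
F | T | F | F
T | T | F | T
They differ at row 4 (q=T, t=T): φ=F but ψ=T.

No, they are not logically equivalent.


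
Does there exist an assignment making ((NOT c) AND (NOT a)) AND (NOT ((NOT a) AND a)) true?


Search for a satisfying assignment over {a, c}.
Try a=F, c=F: the formula evaluates to T.
A satisfying assignment exists.

Satisfiable.


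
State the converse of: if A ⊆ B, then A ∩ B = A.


The converse of (P → Q) is (Q → P). It is not in general equivalent to the original.
Here P = 'A ⊆ B' and Q = 'A ∩ B = A'.

If A ∩ B = A, then A ⊆ B.


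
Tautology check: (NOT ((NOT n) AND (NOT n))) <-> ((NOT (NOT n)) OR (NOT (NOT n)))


Build the truth table over {n}:
n | φ
-----
F | T
T | T
Every row evaluates to true.

Yes, it is a tautology.


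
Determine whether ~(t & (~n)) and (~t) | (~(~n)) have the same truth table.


Compare truth tables:
n | t | φ | ψ
-------------
False | False | True | True
True | False | True | True
False | True | False | False
True | True | True | True
The columns φ and ψ agree on every row.

Yes, they are logically equivalent.


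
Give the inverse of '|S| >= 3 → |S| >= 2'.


The inverse of (P → Q) is (¬P → ¬Q). It is equivalent to the converse, not to the original.
Here P = '|S| >= 3' and Q = '|S| >= 2'.

If not (|S| >= 3), then not (|S| >= 2).


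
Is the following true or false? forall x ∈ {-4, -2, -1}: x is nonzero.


Evaluate the predicate on each element: -4:True, -2:True, -1:True.
Every element satisfies the predicate.

True


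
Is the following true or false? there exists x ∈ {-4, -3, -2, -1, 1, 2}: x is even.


Evaluate the predicate on each element: -4:T, -3:F, -2:T, -1:F, 1:F, 2:T.
Witness x = -4 satisfies the predicate.

T


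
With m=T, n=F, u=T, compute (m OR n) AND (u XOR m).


Substitute m=T, n=F, u=T:
m OR n = T OR F = T
u XOR m = T XOR T = F
(m OR n) AND (u XOR m) = T AND F = F

F


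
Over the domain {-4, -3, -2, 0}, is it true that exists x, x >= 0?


Evaluate the predicate on each element: -4:False, -3:False, -2:False, 0:True.
Witness x = 0 satisfies the predicate.

True


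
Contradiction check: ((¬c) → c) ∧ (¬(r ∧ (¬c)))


Truth table over {c, r}:
c | r | φ
---------
F | F | F
T | F | T
F | T | F
T | T | T
Satisfying assignment at row 2: c=T, r=F gives T.

No, it is not a contradiction.


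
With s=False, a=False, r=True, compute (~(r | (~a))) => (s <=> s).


Substitute s=False, a=False, r=True:
~a = True
r | (~a) = True | True = True
~(r | (~a)) = False
s <=> s = False <=> False = True
(~(r | (~a))) => (s <=> s) = False => True = True

True


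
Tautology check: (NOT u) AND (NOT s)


Build the truth table over {s, u}:
s | u | φ
---------
F | F | T
T | F | F
F | T | F
T | T | F
Counterexample at row 2: with s=T, u=F, the formula is F.

No, it is not a tautology.
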